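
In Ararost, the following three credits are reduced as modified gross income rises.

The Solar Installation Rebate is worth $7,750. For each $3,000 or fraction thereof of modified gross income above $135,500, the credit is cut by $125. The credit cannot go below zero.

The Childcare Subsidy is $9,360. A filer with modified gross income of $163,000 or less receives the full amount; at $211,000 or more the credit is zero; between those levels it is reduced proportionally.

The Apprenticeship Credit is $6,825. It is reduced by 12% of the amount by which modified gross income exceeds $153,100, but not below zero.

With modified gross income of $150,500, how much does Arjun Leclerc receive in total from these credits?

$23,310

Solar Installation Rebate: income exceeds $135,500 by $15,000, which is 5 full-or-partial $3,000 increments; reduction = 5 × $125 = $625, leaving $7,125.
Childcare Subsidy: $150,500 is at or below the $163,000 threshold, so the full $9,360 applies.
Apprenticeship Credit: $150,500 is at or below the $153,100 threshold, so the full $6,825 applies.
Total: $7,125 + $9,360 + $6,825 = $23,310.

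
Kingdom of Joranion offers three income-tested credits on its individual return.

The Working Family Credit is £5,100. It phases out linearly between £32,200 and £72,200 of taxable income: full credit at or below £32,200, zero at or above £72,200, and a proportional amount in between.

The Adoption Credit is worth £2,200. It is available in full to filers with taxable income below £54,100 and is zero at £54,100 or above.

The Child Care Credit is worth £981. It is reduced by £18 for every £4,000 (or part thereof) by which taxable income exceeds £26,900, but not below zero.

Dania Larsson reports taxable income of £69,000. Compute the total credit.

£1,191

Working Family Credit: £69,000 is £36,800 into a £40,000 phase-out range, leaving 3,200/40,000 of the credit: £5,100 × 3,200/40,000 = £408.
Adoption Credit: £69,000 meets or exceeds the £54,100 cutoff, so the credit is £0.
Child Care Credit: income exceeds £26,900 by £42,100, which is 11 full-or-partial £4,000 increments; reduction = 11 × £18 = £198, leaving £783.
Total: £408 + £0 + £783 = £1,191.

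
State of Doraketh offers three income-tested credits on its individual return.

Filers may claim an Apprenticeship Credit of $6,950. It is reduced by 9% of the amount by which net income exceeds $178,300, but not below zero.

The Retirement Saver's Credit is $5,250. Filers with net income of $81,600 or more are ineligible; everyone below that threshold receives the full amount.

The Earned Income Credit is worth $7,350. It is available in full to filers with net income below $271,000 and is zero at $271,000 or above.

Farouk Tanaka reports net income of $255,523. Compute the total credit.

Apprenticeship Credit: 9% of the $77,223 excess over $178,300 is $6,950.07 ≥ base, so the credit is $0.
Retirement Saver's Credit: $255,523 meets or exceeds the $81,600 cutoff, so the credit is $0.
Earned Income Credit: $255,523 is below the $271,000 cutoff, so the full $7,350 applies.
Total: $0 + $0 + $7,350 = $7,350.

$7,350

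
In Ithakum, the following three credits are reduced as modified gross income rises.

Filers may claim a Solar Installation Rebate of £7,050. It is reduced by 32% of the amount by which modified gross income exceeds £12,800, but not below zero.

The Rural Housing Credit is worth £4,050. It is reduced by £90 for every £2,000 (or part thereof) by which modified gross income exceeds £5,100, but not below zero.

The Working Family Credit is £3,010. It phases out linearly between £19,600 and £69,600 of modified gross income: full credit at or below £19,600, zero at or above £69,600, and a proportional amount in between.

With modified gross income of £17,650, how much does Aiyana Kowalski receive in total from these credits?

Solar Installation Rebate: 32% of the £4,850 excess over £12,800 is £1,552; credit = £7,050 − £1,552 = £5,498.
Rural Housing Credit: income exceeds £5,100 by £12,550, which is 7 full-or-partial £2,000 increments; reduction = 7 × £90 = £630, leaving £3,420.
Working Family Credit: £17,650 is at or below the £19,600 threshold, so the full £3,010 applies.
Total: £5,498 + £3,420 + £3,010 = £11,928.

£11,928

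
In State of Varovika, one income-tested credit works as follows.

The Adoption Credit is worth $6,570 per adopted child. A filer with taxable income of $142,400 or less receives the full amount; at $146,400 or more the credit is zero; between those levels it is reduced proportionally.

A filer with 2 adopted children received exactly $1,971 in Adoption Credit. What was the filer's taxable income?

$145,800

Full credit = 2 × $6,570 = $13,140.
$1,971 is 1,971/13,140 of the full $13,140, so 11,169/13,140 of the $4,000 range has been used: income = $142,400 + $4,000 × 11,169/13,140 = $145,800.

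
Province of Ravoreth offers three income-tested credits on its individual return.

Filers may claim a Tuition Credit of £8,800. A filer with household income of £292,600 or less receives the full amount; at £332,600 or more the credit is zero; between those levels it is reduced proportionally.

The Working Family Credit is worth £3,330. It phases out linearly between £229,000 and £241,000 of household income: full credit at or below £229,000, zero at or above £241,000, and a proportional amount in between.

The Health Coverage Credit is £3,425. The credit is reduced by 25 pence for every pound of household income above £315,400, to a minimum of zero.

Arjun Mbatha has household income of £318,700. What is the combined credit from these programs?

Tuition Credit: £318,700 is £26,100 into a £40,000 phase-out range, leaving 13,900/40,000 of the credit: £8,800 × 13,900/40,000 = £3,058.
Working Family Credit: £318,700 is at or above £241,000, so the credit is £0.
Health Coverage Credit: 25% of the £3,300 excess over £315,400 is £825; credit = £3,425 − £825 = £2,600.
Total: £3,058 + £0 + £2,600 = £5,658.

£5,658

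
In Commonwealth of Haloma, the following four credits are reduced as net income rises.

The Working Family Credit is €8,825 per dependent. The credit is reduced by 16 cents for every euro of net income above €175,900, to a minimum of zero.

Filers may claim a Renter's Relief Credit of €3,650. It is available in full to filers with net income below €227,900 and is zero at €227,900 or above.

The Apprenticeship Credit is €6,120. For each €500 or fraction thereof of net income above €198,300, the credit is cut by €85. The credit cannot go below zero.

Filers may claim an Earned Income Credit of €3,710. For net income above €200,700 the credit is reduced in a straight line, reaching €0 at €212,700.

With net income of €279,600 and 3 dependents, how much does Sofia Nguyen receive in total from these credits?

Working Family Credit: base = 3 × €8,825 = €26,475. 16% of the €103,700 excess over €175,900 is €16,592; credit = €26,475 − €16,592 = €9,883.
Renter's Relief Credit: €279,600 meets or exceeds the €227,900 cutoff, so the credit is €0.
Apprenticeship Credit: income exceeds €198,300 by €81,300 → 163 increments × €85 = €13,855 ≥ base, so the credit is €0.
Earned Income Credit: €279,600 is at or above €212,700, so the credit is €0.
Total: €9,883 + €0 + €0 + €0 = €9,883.

€9,883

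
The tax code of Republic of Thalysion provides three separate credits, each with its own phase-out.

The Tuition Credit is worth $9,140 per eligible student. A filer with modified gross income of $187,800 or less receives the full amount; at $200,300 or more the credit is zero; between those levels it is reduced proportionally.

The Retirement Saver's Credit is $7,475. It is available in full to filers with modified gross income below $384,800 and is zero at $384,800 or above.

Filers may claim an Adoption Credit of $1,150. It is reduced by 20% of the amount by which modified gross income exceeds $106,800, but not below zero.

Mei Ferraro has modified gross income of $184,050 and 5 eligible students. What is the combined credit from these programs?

$53,175

Tuition Credit: base = 5 × $9,140 = $45,700. $184,050 is at or below the $187,800 threshold, so the full $45,700 applies.
Retirement Saver's Credit: $184,050 is below the $384,800 cutoff, so the full $7,475 applies.
Adoption Credit: 20% of the $77,250 excess over $106,800 is $15,450 ≥ base, so the credit is $0.
Total: $45,700 + $7,475 + $0 = $53,175.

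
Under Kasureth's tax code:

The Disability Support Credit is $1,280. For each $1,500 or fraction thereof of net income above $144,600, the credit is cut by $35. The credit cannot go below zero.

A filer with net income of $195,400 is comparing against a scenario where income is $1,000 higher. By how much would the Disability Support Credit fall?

$35

At $195,400 — income exceeds $144,600 by $50,800, which is 34 full-or-partial $1,500 increments; reduction = 34 × $35 = $1,190, leaving $90.
At $196,400 — income exceeds $144,600 by $51,800, which is 35 full-or-partial $1,500 increments; reduction = 35 × $35 = $1,225, leaving $55.
Lost: $90 − $55 = $35.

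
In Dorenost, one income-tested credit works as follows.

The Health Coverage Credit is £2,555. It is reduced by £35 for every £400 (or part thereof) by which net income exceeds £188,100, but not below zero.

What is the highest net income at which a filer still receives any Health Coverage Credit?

After 72 increments the reduction is 72 × £35 = £2,520, leaving £35; one more increment wipes it out. Increment 72 ends at excess 72 × £400 = £28,800, so the highest qualifying income is £188,100 + £28,800 = £216,900.

£216,900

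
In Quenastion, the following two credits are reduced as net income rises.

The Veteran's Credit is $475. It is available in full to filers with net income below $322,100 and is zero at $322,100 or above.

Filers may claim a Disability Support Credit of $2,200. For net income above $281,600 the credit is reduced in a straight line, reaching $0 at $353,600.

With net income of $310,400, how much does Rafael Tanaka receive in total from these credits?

$1,795

Veteran's Credit: $310,400 is below the $322,100 cutoff, so the full $475 applies.
Disability Support Credit: $310,400 is $28,800 into a $72,000 phase-out range, leaving 43,200/72,000 of the credit: $2,200 × 43,200/72,000 = $1,320.
Total: $475 + $1,320 = $1,795.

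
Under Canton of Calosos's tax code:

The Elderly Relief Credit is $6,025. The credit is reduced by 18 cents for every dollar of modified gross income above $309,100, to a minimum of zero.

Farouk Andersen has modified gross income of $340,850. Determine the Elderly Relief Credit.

$310

Elderly Relief Credit: 18% of the $31,750 excess over $309,100 is $5,715; credit = $6,025 − $5,715 = $310.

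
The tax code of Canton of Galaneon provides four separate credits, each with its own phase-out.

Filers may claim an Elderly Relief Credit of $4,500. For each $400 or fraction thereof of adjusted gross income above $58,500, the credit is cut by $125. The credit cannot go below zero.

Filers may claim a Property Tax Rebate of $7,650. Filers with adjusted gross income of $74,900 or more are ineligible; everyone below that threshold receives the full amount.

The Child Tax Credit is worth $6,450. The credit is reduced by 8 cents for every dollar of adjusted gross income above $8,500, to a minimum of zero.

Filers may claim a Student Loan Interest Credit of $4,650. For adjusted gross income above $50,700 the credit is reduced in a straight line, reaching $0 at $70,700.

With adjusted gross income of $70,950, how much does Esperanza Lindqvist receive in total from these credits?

$9,604

Elderly Relief Credit: income exceeds $58,500 by $12,450, which is 32 full-or-partial $400 increments; reduction = 32 × $125 = $4,000, leaving $500.
Property Tax Rebate: $70,950 is below the $74,900 cutoff, so the full $7,650 applies.
Child Tax Credit: 8% of the $62,450 excess over $8,500 is $4,996; credit = $6,450 − $4,996 = $1,454.
Student Loan Interest Credit: $70,950 is at or above $70,700, so the credit is $0.
Total: $500 + $7,650 + $1,454 + $0 = $9,604.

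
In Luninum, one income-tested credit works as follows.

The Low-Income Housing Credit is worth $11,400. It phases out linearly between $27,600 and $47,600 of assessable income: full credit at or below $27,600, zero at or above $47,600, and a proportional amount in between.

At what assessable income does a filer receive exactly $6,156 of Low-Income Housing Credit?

$6,156 is 6,156/11,400 of the full $11,400, so 5,244/11,400 of the $20,000 range has been used: income = $27,600 + $20,000 × 5,244/11,400 = $36,800.

$36,800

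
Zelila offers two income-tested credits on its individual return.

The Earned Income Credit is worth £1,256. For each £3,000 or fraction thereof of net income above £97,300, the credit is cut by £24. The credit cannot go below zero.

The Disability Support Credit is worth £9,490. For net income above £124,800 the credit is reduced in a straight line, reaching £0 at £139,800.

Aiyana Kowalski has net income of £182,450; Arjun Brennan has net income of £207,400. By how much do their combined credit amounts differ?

£192

Aiyana (£182,450): Earned Income Credit: income exceeds £97,300 by £85,150, which is 29 full-or-partial £3,000 increments; reduction = 29 × £24 = £696, leaving £560. Disability Support Credit: £182,450 is at or above £139,800, so the credit is £0. total £560 + £0 = £560
Arjun (£207,400): Earned Income Credit: income exceeds £97,300 by £110,100, which is 37 full-or-partial £3,000 increments; reduction = 37 × £24 = £888, leaving £368. Disability Support Credit: £207,400 is at or above £139,800, so the credit is £0. total £368 + £0 = £368
Difference: |£560 − £368| = £192.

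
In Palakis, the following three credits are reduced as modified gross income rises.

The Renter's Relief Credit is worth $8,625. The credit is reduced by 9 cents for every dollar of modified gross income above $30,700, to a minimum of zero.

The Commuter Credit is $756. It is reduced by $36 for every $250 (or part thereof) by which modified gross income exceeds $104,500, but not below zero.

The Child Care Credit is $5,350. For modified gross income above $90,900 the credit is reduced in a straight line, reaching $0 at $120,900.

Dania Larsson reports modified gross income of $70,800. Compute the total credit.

$11,122

Renter's Relief Credit: 9% of the $40,100 excess over $30,700 is $3,609; credit = $8,625 − $3,609 = $5,016.
Commuter Credit: $70,800 is at or below the $104,500 threshold, so the full $756 applies.
Child Care Credit: $70,800 is at or below the $90,900 threshold, so the full $5,350 applies.
Total: $5,016 + $756 + $5,350 = $11,122.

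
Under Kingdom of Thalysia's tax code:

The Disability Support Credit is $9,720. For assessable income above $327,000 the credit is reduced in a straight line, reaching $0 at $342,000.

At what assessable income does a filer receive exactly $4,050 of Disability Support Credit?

$4,050 is 4,050/9,720 of the full $9,720, so 5,670/9,720 of the $15,000 range has been used: income = $327,000 + $15,000 × 5,670/9,720 = $335,750.

$335,750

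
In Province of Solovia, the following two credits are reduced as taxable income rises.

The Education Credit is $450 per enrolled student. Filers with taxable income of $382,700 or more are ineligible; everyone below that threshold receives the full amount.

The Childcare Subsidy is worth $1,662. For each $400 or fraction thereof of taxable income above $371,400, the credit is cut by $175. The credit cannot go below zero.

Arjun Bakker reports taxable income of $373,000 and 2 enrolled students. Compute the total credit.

$1,862

Education Credit: base = 2 × $450 = $900. $373,000 is below the $382,700 cutoff, so the full $900 applies.
Childcare Subsidy: income exceeds $371,400 by $1,600, which is 4 full-or-partial $400 increments; reduction = 4 × $175 = $700, leaving $962.
Total: $900 + $962 = $1,862.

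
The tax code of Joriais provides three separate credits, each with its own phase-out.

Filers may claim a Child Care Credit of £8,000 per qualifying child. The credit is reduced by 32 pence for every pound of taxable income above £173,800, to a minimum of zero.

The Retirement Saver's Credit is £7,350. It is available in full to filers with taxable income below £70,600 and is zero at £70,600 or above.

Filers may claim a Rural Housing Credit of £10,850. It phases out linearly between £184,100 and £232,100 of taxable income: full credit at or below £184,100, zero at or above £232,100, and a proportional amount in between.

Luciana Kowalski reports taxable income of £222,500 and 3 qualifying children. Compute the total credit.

Child Care Credit: base = 3 × £8,000 = £24,000. 32% of the £48,700 excess over £173,800 is £15,584; credit = £24,000 − £15,584 = £8,416.
Retirement Saver's Credit: £222,500 meets or exceeds the £70,600 cutoff, so the credit is £0.
Rural Housing Credit: £222,500 is £38,400 into a £48,000 phase-out range, leaving 9,600/48,000 of the credit: £10,850 × 9,600/48,000 = £2,170.
Total: £8,416 + £0 + £2,170 = £10,586.

£10,586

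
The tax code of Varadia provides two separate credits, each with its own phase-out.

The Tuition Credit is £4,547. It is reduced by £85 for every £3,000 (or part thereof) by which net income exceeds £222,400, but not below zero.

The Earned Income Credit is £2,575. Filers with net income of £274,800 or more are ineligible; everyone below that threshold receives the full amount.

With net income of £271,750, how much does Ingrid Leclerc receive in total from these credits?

Tuition Credit: income exceeds £222,400 by £49,350, which is 17 full-or-partial £3,000 increments; reduction = 17 × £85 = £1,445, leaving £3,102.
Earned Income Credit: £271,750 is below the £274,800 cutoff, so the full £2,575 applies.
Total: £3,102 + £2,575 = £5,677.

£5,677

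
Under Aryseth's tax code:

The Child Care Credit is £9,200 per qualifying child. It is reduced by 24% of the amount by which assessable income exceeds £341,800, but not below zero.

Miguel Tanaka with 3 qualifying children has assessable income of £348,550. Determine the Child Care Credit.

Child Care Credit: base = 3 × £9,200 = £27,600. 24% of the £6,750 excess over £341,800 is £1,620; credit = £27,600 − £1,620 = £25,980.

£25,980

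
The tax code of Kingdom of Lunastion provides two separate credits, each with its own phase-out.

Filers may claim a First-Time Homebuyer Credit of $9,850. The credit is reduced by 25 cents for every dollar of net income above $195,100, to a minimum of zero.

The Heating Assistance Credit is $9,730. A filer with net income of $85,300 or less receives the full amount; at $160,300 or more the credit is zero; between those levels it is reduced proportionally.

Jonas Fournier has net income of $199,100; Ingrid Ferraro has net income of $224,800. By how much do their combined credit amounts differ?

Jonas ($199,100): First-Time Homebuyer Credit: 25% of the $4,000 excess over $195,100 is $1,000; credit = $9,850 − $1,000 = $8,850. Heating Assistance Credit: $199,100 is at or above $160,300, so the credit is $0. total $8,850 + $0 = $8,850
Ingrid ($224,800): First-Time Homebuyer Credit: 25% of the $29,700 excess over $195,100 is $7,425; credit = $9,850 − $7,425 = $2,425. Heating Assistance Credit: $224,800 is at or above $160,300, so the credit is $0. total $2,425 + $0 = $2,425
Difference: |$8,850 − $2,425| = $6,425.

$6,425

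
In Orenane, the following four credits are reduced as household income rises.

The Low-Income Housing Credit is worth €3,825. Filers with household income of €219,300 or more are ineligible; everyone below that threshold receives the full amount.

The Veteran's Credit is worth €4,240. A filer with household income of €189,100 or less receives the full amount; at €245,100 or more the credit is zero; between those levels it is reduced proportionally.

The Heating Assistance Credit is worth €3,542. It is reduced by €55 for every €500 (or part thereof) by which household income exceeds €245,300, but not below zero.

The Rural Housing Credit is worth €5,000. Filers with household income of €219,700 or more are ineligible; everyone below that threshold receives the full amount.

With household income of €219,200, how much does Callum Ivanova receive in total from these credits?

Low-Income Housing Credit: €219,200 is below the €219,300 cutoff, so the full €3,825 applies.
Veteran's Credit: €219,200 is €30,100 into a €56,000 phase-out range, leaving 25,900/56,000 of the credit: €4,240 × 25,900/56,000 = €1,961.
Heating Assistance Credit: €219,200 is at or below the €245,300 threshold, so the full €3,542 applies.
Rural Housing Credit: €219,200 is below the €219,700 cutoff, so the full €5,000 applies.
Total: €3,825 + €1,961 + €3,542 + €5,000 = €14,328.

€14,328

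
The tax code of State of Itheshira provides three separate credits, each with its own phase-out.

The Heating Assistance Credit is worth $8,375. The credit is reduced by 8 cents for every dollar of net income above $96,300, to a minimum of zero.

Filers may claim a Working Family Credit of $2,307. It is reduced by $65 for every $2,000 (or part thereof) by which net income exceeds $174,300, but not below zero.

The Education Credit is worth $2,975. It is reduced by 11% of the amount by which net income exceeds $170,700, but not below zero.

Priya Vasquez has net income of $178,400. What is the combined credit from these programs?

Heating Assistance Credit: 8% of the $82,100 excess over $96,300 is $6,568; credit = $8,375 − $6,568 = $1,807.
Working Family Credit: income exceeds $174,300 by $4,100, which is 3 full-or-partial $2,000 increments; reduction = 3 × $65 = $195, leaving $2,112.
Education Credit: 11% of the $7,700 excess over $170,700 is $847; credit = $2,975 − $847 = $2,128.
Total: $1,807 + $2,112 + $2,128 = $6,047.

$6,047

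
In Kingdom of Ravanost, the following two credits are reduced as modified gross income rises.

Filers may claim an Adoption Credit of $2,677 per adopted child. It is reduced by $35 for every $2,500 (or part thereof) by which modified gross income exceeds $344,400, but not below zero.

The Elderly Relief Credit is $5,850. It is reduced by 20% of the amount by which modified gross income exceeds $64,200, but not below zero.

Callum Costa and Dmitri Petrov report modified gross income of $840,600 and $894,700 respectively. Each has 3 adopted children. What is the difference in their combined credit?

$770

Callum ($840,600): Adoption Credit: base = 3 × $2,677 = $8,031. income exceeds $344,400 by $496,200, which is 199 full-or-partial $2,500 increments; reduction = 199 × $35 = $6,965, leaving $1,066. Elderly Relief Credit: 20% of the $776,400 excess over $64,200 is $155,280 ≥ base, so the credit is $0. total $1,066 + $0 = $1,066
Dmitri ($894,700): Adoption Credit: base = 3 × $2,677 = $8,031. income exceeds $344,400 by $550,300, which is 221 full-or-partial $2,500 increments; reduction = 221 × $35 = $7,735, leaving $296. Elderly Relief Credit: 20% of the $830,500 excess over $64,200 is $166,100 ≥ base, so the credit is $0. total $296 + $0 = $296
Difference: |$1,066 − $296| = $770.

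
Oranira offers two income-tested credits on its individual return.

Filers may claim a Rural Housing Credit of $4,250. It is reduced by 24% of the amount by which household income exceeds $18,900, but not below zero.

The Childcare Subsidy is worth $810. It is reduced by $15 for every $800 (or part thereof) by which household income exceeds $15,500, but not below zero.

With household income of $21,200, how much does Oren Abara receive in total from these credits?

$4,388

Rural Housing Credit: 24% of the $2,300 excess over $18,900 is $552; credit = $4,250 − $552 = $3,698.
Childcare Subsidy: income exceeds $15,500 by $5,700, which is 8 full-or-partial $800 increments; reduction = 8 × $15 = $120, leaving $690.
Total: $3,698 + $690 = $4,388.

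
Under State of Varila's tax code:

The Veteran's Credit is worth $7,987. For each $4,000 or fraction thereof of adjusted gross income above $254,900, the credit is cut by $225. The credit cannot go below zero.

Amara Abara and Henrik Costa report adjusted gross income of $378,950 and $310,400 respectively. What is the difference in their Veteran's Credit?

$4,050

Amara ($378,950): Veteran's Credit: income exceeds $254,900 by $124,050, which is 32 full-or-partial $4,000 increments; reduction = 32 × $225 = $7,200, leaving $787.
Henrik ($310,400): Veteran's Credit: income exceeds $254,900 by $55,500, which is 14 full-or-partial $4,000 increments; reduction = 14 × $225 = $3,150, leaving $4,837.
Difference: |$787 − $4,837| = $4,050.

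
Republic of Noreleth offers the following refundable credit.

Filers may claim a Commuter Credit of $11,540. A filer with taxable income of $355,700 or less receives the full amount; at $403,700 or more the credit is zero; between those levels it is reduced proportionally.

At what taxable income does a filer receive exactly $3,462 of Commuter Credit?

$3,462 is 3,462/11,540 of the full $11,540, so 8,078/11,540 of the $48,000 range has been used: income = $355,700 + $48,000 × 8,078/11,540 = $389,300.

$389,300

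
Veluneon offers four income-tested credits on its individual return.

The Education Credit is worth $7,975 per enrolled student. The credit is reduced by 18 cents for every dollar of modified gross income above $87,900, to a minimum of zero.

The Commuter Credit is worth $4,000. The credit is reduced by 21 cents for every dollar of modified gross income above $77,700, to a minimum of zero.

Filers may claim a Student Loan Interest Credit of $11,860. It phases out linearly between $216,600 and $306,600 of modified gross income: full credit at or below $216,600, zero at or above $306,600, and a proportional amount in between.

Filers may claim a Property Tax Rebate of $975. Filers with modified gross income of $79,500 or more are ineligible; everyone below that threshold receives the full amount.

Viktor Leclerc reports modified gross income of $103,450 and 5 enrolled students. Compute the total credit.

Education Credit: base = 5 × $7,975 = $39,875. 18% of the $15,550 excess over $87,900 is $2,799; credit = $39,875 − $2,799 = $37,076.
Commuter Credit: 21% of the $25,750 excess over $77,700 is $5,407.50 ≥ base, so the credit is $0.
Student Loan Interest Credit: $103,450 is at or below the $216,600 threshold, so the full $11,860 applies.
Property Tax Rebate: $103,450 meets or exceeds the $79,500 cutoff, so the credit is $0.
Total: $37,076 + $0 + $11,860 + $0 = $48,936.

$48,936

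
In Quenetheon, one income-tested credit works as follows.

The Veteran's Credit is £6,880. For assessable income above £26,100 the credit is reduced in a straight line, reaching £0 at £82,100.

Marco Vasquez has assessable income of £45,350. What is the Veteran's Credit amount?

£4,515

Veteran's Credit: £45,350 is £19,250 into a £56,000 phase-out range, leaving 36,750/56,000 of the credit: £6,880 × 36,750/56,000 = £4,515.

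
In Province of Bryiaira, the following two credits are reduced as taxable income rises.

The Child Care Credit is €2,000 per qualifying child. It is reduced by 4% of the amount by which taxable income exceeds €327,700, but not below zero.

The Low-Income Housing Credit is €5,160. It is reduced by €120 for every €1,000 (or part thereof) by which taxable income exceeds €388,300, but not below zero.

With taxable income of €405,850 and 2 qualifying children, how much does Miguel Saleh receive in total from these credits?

Child Care Credit: base = 2 × €2,000 = €4,000. 4% of the €78,150 excess over €327,700 is €3,126; credit = €4,000 − €3,126 = €874.
Low-Income Housing Credit: income exceeds €388,300 by €17,550, which is 18 full-or-partial €1,000 increments; reduction = 18 × €120 = €2,160, leaving €3,000.
Total: €874 + €3,000 = €3,874.

€3,874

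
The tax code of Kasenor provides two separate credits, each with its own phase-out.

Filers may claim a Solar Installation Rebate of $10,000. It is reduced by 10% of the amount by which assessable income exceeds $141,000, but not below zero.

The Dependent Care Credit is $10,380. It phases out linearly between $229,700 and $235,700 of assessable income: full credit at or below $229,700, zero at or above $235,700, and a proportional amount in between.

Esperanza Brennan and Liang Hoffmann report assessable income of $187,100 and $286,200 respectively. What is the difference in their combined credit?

$15,770

Esperanza ($187,100): Solar Installation Rebate: 10% of the $46,100 excess over $141,000 is $4,610; credit = $10,000 − $4,610 = $5,390. Dependent Care Credit: $187,100 is at or below the $229,700 threshold, so the full $10,380 applies. total $5,390 + $10,380 = $15,770
Liang ($286,200): Solar Installation Rebate: 10% of the $145,200 excess over $141,000 is $14,520 ≥ base, so the credit is $0. Dependent Care Credit: $286,200 is at or above $235,700, so the credit is $0. total $0 + $0 = $0
Difference: |$15,770 − $0| = $15,770.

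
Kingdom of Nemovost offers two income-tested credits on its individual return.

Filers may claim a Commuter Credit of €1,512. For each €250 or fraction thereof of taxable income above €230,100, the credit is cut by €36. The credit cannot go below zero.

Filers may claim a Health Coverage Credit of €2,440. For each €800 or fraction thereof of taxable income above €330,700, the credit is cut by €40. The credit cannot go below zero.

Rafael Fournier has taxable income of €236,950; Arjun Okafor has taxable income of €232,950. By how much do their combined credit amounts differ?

€576

Rafael (€236,950): Commuter Credit: income exceeds €230,100 by €6,850, which is 28 full-or-partial €250 increments; reduction = 28 × €36 = €1,008, leaving €504. Health Coverage Credit: €236,950 is at or below the €330,700 threshold, so the full €2,440 applies. total €504 + €2,440 = €2,944
Arjun (€232,950): Commuter Credit: income exceeds €230,100 by €2,850, which is 12 full-or-partial €250 increments; reduction = 12 × €36 = €432, leaving €1,080. Health Coverage Credit: €232,950 is at or below the €330,700 threshold, so the full €2,440 applies. total €1,080 + €2,440 = €3,520
Difference: |€2,944 − €3,520| = €576.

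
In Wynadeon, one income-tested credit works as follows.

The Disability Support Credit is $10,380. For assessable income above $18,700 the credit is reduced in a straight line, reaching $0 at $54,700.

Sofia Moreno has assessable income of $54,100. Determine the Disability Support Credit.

$173

Disability Support Credit: $54,100 is $35,400 into a $36,000 phase-out range, leaving 600/36,000 of the credit: $10,380 × 600/36,000 = $173.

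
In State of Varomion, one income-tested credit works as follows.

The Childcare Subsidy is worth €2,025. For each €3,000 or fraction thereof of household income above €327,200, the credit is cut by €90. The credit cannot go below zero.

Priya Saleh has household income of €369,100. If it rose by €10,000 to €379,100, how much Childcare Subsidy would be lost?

At €369,100 — income exceeds €327,200 by €41,900, which is 14 full-or-partial €3,000 increments; reduction = 14 × €90 = €1,260, leaving €765.
At €379,100 — income exceeds €327,200 by €51,900, which is 18 full-or-partial €3,000 increments; reduction = 18 × €90 = €1,620, leaving €405.
Lost: €765 − €405 = €360.

€360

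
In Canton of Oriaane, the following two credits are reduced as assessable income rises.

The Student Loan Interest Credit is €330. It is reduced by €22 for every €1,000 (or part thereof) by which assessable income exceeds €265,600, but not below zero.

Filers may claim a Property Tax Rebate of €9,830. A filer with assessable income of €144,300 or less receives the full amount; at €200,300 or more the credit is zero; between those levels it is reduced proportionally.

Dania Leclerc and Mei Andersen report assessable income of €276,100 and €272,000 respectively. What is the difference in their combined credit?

€88

Dania (€276,100): Student Loan Interest Credit: income exceeds €265,600 by €10,500, which is 11 full-or-partial €1,000 increments; reduction = 11 × €22 = €242, leaving €88. Property Tax Rebate: €276,100 is at or above €200,300, so the credit is €0. total €88 + €0 = €88
Mei (€272,000): Student Loan Interest Credit: income exceeds €265,600 by €6,400, which is 7 full-or-partial €1,000 increments; reduction = 7 × €22 = €154, leaving €176. Property Tax Rebate: €272,000 is at or above €200,300, so the credit is €0. total €176 + €0 = €176
Difference: |€88 − €176| = €88.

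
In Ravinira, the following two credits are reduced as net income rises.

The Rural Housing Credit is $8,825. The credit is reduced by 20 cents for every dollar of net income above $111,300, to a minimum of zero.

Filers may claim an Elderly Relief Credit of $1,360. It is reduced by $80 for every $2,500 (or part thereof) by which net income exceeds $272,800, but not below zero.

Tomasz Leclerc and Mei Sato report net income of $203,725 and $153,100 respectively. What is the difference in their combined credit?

$465

Tomasz ($203,725): Rural Housing Credit: 20% of the $92,425 excess over $111,300 is $18,485 ≥ base, so the credit is $0. Elderly Relief Credit: $203,725 is at or below the $272,800 threshold, so the full $1,360 applies. total $0 + $1,360 = $1,360
Mei ($153,100): Rural Housing Credit: 20% of the $41,800 excess over $111,300 is $8,360; credit = $8,825 − $8,360 = $465. Elderly Relief Credit: $153,100 is at or below the $272,800 threshold, so the full $1,360 applies. total $465 + $1,360 = $1,825
Difference: |$1,360 − $1,825| = $465.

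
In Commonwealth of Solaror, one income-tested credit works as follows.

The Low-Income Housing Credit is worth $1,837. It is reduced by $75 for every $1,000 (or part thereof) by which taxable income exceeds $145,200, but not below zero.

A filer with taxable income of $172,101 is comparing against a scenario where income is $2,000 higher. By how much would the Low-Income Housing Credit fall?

At $172,101 — income exceeds $145,200 by $26,901 → 27 increments × $75 = $2,025 ≥ base, so the credit is $0.
At $174,101 — income exceeds $145,200 by $28,901 → 29 increments × $75 = $2,175 ≥ base, so the credit is $0.
Lost: $0 − $0 = $0.

$0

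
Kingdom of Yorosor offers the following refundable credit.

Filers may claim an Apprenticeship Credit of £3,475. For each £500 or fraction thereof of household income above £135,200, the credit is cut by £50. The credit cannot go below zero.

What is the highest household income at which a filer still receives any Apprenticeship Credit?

After 69 increments the reduction is 69 × £50 = £3,450, leaving £25; one more increment wipes it out. Increment 69 ends at excess 69 × £500 = £34,500, so the highest qualifying income is £135,200 + £34,500 = £169,700.

£169,700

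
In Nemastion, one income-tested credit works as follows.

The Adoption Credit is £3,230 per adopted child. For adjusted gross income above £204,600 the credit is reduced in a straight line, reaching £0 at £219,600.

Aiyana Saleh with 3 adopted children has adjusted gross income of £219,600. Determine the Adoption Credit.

Adoption Credit: base = 3 × £3,230 = £9,690. £219,600 is at or above £219,600, so the credit is £0.

£0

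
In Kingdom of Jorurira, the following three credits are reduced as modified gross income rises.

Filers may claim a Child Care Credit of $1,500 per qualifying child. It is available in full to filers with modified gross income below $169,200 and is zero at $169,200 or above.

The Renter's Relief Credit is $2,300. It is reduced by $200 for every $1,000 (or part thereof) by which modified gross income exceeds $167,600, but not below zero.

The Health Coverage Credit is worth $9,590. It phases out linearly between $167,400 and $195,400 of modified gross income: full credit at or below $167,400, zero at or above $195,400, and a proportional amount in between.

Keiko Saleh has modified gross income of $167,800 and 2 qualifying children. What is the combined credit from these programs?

Child Care Credit: base = 2 × $1,500 = $3,000. $167,800 is below the $169,200 cutoff, so the full $3,000 applies.
Renter's Relief Credit: income exceeds $167,600 by $200, which is 1 full-or-partial $1,000 increment; reduction = 1 × $200 = $200, leaving $2,100.
Health Coverage Credit: $167,800 is $400 into a $28,000 phase-out range, leaving 27,600/28,000 of the credit: $9,590 × 27,600/28,000 = $9,453.
Total: $3,000 + $2,100 + $9,453 = $14,553.

$14,553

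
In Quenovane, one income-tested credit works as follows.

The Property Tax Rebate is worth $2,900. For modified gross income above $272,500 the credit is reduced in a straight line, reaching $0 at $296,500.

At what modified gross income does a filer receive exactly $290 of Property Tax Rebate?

$290 is 290/2,900 of the full $2,900, so 2,610/2,900 of the $24,000 range has been used: income = $272,500 + $24,000 × 2,610/2,900 = $294,100.

$294,100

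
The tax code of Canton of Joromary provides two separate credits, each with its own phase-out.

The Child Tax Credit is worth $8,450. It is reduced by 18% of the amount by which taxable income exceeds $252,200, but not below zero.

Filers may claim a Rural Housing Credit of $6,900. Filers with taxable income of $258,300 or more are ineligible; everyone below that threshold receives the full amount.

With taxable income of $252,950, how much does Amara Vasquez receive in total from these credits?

$15,215

Child Tax Credit: 18% of the $750 excess over $252,200 is $135; credit = $8,450 − $135 = $8,315.
Rural Housing Credit: $252,950 is below the $258,300 cutoff, so the full $6,900 applies.
Total: $8,315 + $6,900 = $15,215.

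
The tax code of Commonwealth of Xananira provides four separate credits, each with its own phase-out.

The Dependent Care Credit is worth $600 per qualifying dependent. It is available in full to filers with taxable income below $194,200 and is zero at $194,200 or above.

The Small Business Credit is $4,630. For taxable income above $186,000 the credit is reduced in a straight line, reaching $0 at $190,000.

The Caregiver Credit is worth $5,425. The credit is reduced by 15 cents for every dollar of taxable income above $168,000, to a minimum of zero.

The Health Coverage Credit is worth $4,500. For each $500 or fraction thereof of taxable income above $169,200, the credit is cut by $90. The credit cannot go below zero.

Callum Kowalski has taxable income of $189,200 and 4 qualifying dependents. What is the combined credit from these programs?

Dependent Care Credit: base = 4 × $600 = $2,400. $189,200 is below the $194,200 cutoff, so the full $2,400 applies.
Small Business Credit: $189,200 is $3,200 into a $4,000 phase-out range, leaving 800/4,000 of the credit: $4,630 × 800/4,000 = $926.
Caregiver Credit: 15% of the $21,200 excess over $168,000 is $3,180; credit = $5,425 − $3,180 = $2,245.
Health Coverage Credit: income exceeds $169,200 by $20,000, which is 40 full-or-partial $500 increments; reduction = 40 × $90 = $3,600, leaving $900.
Total: $2,400 + $926 + $2,245 + $900 = $6,471.

$6,471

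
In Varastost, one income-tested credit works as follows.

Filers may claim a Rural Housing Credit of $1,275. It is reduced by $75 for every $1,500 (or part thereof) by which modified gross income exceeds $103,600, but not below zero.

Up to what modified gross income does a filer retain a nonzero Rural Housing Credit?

$127,600

After 16 increments the reduction is 16 × $75 = $1,200, leaving $75; one more increment wipes it out. Increment 16 ends at excess 16 × $1,500 = $24,000, so the highest qualifying income is $103,600 + $24,000 = $127,600.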